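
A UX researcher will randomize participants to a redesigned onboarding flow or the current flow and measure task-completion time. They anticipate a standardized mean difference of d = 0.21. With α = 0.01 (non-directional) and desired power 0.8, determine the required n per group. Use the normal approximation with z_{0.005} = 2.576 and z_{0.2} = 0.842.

For two independent groups with equal n: n = 2·((z_{α/2} + z_β) / d)².
z_{α/2} + z_β = 2.576 + 0.842 = 3.418.
n = 2 × (3.418 / 0.21)² = 2 × 16.276² = 2 × 264.91 = 529.8.
Round up to the next whole participant.

n = 530 per group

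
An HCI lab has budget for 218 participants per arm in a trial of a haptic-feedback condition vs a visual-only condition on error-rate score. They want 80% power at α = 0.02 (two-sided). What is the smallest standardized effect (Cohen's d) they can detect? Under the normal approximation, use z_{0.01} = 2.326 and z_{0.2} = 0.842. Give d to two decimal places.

For two independent groups of n = 218 each: d_min = (z_{α/2} + z_β)·√(2/n).
z-sum = 2.326 + 0.842 = 3.168.
d_min = 3.168 × √(2/218) = 3.168 × 0.0958 = 0.303.

d_min ≈ 0.30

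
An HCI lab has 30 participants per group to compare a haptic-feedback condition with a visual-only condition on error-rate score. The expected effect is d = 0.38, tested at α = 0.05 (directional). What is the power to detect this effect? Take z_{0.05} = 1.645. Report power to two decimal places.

power ≈ 0.43

For two equal groups, power = Φ(d·√(n/2) − z_{α}).
d·√(n/2) = 0.38 × √(30/2) = 0.38 × 3.873 = 1.472.
z_β = 1.472 − 1.645 = -0.173.
Power = Φ(-0.173) = 0.431.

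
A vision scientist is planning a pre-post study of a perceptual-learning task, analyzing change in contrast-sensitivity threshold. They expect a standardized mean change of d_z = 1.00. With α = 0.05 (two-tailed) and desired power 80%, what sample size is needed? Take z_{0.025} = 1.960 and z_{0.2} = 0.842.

For a paired (one-sample on differences) test: n = ((z_{α/2} + z_β) / d)².
z_{α/2} + z_β = 1.960 + 0.842 = 2.802.
n = (2.802 / 1.00)² = 2.802² = 7.85.
Round up.

n = 8 pairs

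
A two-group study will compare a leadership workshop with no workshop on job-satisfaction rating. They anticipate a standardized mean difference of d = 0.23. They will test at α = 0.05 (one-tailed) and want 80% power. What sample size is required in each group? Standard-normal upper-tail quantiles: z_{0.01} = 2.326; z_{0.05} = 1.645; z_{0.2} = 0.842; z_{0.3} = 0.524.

n = 234 per group

For two independent groups with equal n: n = 2·((z_{α} + z_β) / d)².
z_{α} + z_β = 1.645 + 0.842 = 2.487.
n = 2 × (2.487 / 0.23)² = 2 × 10.813² = 2 × 116.92 = 233.8.
Round up to the next whole participant.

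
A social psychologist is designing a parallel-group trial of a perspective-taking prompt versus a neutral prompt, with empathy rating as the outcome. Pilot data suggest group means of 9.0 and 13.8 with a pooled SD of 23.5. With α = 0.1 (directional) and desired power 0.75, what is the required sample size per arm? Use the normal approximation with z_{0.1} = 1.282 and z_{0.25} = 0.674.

n = 184 per group

Cohen's d = |M₁ − M₂| / SD_pooled = |9.0 − 13.8| / 23.5 = 4.8 / 23.5 = 0.204.
For two independent groups with equal n: n = 2·((z_{α} + z_β) / d)².
z_{α} + z_β = 1.282 + 0.674 = 1.956.
n = 2 × (1.956 / 0.204)² = 2 × 9.588² = 2 × 91.93 = 183.9.
Round up to the next whole participant.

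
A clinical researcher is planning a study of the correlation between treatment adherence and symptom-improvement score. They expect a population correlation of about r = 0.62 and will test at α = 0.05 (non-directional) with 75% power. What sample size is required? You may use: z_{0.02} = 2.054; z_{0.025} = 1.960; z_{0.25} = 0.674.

Fisher's z: C = ½·ln((1+r)/(1−r)) = ½·ln(4.2632) = 0.7250.
n = ((z_{α/2} + z_β)/C)² + 3.
(1.960 + 0.674) / 0.7250 = 2.634 / 0.7250 = 3.633.
n = 3.633² + 3 = 13.20 + 3 = 16.2.
Round up.

n = 17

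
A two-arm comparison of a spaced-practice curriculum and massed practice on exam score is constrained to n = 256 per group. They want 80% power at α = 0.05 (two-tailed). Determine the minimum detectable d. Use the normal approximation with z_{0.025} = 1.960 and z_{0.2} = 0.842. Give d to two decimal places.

d_min ≈ 0.25

For two independent groups of n = 256 each: d_min = (z_{α/2} + z_β)·√(2/n).
z-sum = 1.960 + 0.842 = 2.802.
d_min = 2.802 × √(2/256) = 2.802 × 0.0884 = 0.248.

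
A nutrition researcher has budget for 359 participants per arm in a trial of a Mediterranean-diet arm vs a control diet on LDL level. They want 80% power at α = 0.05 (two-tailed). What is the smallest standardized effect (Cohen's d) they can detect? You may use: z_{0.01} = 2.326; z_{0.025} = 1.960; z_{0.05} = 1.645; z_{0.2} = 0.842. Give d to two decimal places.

d_min ≈ 0.21

For two independent groups of n = 359 each: d_min = (z_{α/2} + z_β)·√(2/n).
z-sum = 1.960 + 0.842 = 2.802.
d_min = 2.802 × √(2/359) = 2.802 × 0.0746 = 0.209.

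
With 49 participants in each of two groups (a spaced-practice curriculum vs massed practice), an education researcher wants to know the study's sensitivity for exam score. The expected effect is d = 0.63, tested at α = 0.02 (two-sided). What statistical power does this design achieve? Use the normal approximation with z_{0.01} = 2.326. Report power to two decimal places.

power ≈ 0.79

For two equal groups, power = Φ(d·√(n/2) − z_{α/2}).
d·√(n/2) = 0.63 × √(49/2) = 0.63 × 4.950 = 3.118.
z_β = 3.118 − 2.326 = 0.792.
Power = Φ(0.792) = 0.786.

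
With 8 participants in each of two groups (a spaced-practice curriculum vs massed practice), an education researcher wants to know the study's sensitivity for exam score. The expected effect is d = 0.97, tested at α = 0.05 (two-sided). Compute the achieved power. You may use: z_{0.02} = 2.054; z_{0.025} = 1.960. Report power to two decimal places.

For two equal groups, power = Φ(d·√(n/2) − z_{α/2}).
d·√(n/2) = 0.97 × √(8/2) = 0.97 × 2.000 = 1.940.
z_β = 1.940 − 1.960 = -0.020.
Power = Φ(-0.020) = 0.492.

power ≈ 0.49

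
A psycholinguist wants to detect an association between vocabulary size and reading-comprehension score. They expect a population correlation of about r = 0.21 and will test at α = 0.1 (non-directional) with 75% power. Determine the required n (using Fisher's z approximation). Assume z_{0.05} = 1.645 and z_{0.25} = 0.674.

n = 122

Fisher's z: C = ½·ln((1+r)/(1−r)) = ½·ln(1.5316) = 0.2132.
n = ((z_{α/2} + z_β)/C)² + 3.
(1.645 + 0.674) / 0.2132 = 2.319 / 0.2132 = 10.877.
n = 10.877² + 3 = 118.31 + 3 = 121.3.
Round up.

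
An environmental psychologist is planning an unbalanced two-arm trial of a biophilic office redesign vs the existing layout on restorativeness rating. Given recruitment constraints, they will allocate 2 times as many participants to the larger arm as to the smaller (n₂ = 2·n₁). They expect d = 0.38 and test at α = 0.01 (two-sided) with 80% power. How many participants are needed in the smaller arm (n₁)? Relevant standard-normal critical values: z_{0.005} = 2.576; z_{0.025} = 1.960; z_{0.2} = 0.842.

n₁ = 122

With allocation ratio k = n₂/n₁ = 2, Var(x̄₁−x̄₂) = σ²(1/n₁ + 1/(k·n₁)) = σ²·(k+1)/(k·n₁).
So n₁ = (1 + 1/k)·((z_{α/2} + z_β)/d)² = 1.500 × (3.418/0.38)².
n₁ = 1.500 × 80.91 = 121.4.
Round up: n₁ = 122, giving n₂ = 2 × 122 = 244.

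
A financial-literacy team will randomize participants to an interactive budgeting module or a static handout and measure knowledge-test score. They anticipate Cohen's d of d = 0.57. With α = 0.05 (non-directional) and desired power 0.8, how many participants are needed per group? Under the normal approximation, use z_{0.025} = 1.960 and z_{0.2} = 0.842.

For two independent groups with equal n: n = 2·((z_{α/2} + z_β) / d)².
z_{α/2} + z_β = 1.960 + 0.842 = 2.802.
n = 2 × (2.802 / 0.57)² = 2 × 4.916² = 2 × 24.16 = 48.3.
Round up to the next whole participant.

n = 49 per group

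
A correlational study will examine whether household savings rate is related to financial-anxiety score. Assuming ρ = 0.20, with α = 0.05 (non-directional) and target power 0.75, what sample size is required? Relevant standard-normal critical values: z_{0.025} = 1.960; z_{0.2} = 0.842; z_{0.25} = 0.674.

Fisher's z: C = ½·ln((1+r)/(1−r)) = ½·ln(1.5000) = 0.2027.
n = ((z_{α/2} + z_β)/C)² + 3.
(1.960 + 0.674) / 0.2027 = 2.634 / 0.2027 = 12.995.
n = 12.995² + 3 = 168.86 + 3 = 171.9.
Round up.

n = 172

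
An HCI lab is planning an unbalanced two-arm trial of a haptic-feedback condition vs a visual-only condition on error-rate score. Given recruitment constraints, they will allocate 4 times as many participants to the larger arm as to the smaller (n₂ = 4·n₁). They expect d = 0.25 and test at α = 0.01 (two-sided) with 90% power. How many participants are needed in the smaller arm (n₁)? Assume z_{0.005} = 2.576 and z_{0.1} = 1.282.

n₁ = 298

With allocation ratio k = n₂/n₁ = 4, Var(x̄₁−x̄₂) = σ²(1/n₁ + 1/(k·n₁)) = σ²·(k+1)/(k·n₁).
So n₁ = (1 + 1/k)·((z_{α/2} + z_β)/d)² = 1.250 × (3.858/0.25)².
n₁ = 1.250 × 238.15 = 297.7.
Round up: n₁ = 298, giving n₂ = 4 × 298 = 1192.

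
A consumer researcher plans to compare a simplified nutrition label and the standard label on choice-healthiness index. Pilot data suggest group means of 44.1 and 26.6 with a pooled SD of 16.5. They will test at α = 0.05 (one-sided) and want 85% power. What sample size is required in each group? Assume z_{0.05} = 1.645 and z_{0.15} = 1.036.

Cohen's d = |M₁ − M₂| / SD_pooled = |44.1 − 26.6| / 16.5 = 17.5 / 16.5 = 1.061.
For two independent groups with equal n: n = 2·((z_{α} + z_β) / d)².
z_{α} + z_β = 1.645 + 1.036 = 2.681.
n = 2 × (2.681 / 1.061)² = 2 × 2.527² = 2 × 6.39 = 12.8.
Round up to the next whole participant.

n = 13 per group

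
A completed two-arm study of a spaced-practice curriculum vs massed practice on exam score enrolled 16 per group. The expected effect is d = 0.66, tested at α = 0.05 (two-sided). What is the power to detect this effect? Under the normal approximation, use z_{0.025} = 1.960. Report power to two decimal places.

For two equal groups, power = Φ(d·√(n/2) − z_{α/2}).
d·√(n/2) = 0.66 × √(16/2) = 0.66 × 2.828 = 1.867.
z_β = 1.867 − 1.960 = -0.093.
Power = Φ(-0.093) = 0.463.

power ≈ 0.46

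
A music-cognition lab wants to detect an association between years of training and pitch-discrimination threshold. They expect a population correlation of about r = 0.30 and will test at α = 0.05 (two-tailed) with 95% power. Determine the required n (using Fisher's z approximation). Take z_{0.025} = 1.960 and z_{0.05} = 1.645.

n = 139

Fisher's z: C = ½·ln((1+r)/(1−r)) = ½·ln(1.8571) = 0.3095.
n = ((z_{α/2} + z_β)/C)² + 3.
(1.960 + 1.645) / 0.3095 = 3.605 / 0.3095 = 11.648.
n = 11.648² + 3 = 135.67 + 3 = 138.7.
Round up.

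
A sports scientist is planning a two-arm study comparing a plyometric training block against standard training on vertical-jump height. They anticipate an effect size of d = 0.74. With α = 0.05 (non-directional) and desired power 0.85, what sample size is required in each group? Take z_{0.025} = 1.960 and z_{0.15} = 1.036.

For two independent groups with equal n: n = 2·((z_{α/2} + z_β) / d)².
z_{α/2} + z_β = 1.960 + 1.036 = 2.996.
n = 2 × (2.996 / 0.74)² = 2 × 4.049² = 2 × 16.39 = 32.8.
Round up to the next whole participant.

n = 33 per group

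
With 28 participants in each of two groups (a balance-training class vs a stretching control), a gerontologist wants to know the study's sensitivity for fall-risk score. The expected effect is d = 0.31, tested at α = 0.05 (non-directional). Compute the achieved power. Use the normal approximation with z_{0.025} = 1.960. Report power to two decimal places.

power ≈ 0.21

For two equal groups, power = Φ(d·√(n/2) − z_{α/2}).
d·√(n/2) = 0.31 × √(28/2) = 0.31 × 3.742 = 1.160.
z_β = 1.160 − 1.960 = -0.800.
Power = Φ(-0.800) = 0.212.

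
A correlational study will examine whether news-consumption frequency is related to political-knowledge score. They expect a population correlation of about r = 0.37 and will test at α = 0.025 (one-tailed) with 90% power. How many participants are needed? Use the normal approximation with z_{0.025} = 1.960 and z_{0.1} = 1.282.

n = 73

Fisher's z: C = ½·ln((1+r)/(1−r)) = ½·ln(2.1746) = 0.3884.
n = ((z_{α} + z_β)/C)² + 3.
(1.960 + 1.282) / 0.3884 = 3.242 / 0.3884 = 8.347.
n = 8.347² + 3 = 69.67 + 3 = 72.7.
Round up.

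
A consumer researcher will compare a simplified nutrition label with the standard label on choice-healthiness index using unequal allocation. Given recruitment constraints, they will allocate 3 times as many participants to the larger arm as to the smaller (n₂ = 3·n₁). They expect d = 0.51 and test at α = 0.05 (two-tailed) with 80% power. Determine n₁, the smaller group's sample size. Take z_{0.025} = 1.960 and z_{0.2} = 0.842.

With allocation ratio k = n₂/n₁ = 3, Var(x̄₁−x̄₂) = σ²(1/n₁ + 1/(k·n₁)) = σ²·(k+1)/(k·n₁).
So n₁ = (1 + 1/k)·((z_{α/2} + z_β)/d)² = 1.333 × (2.802/0.51)².
n₁ = 1.333 × 30.19 = 40.2.
Round up: n₁ = 41, giving n₂ = 3 × 41 = 123.

n₁ = 41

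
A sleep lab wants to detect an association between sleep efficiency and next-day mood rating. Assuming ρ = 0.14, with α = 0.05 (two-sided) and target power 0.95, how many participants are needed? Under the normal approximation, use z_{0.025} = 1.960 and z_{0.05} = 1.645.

Fisher's z: C = ½·ln((1+r)/(1−r)) = ½·ln(1.3256) = 0.1409.
n = ((z_{α/2} + z_β)/C)² + 3.
(1.960 + 1.645) / 0.1409 = 3.605 / 0.1409 = 25.586.
n = 25.586² + 3 = 654.62 + 3 = 657.6.
Round up.

n = 658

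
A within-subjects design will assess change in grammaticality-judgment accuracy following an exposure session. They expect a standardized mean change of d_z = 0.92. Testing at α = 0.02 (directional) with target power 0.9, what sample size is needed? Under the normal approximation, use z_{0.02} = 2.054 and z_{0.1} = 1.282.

n = 14 pairs

For a paired (one-sample on differences) test: n = ((z_{α} + z_β) / d)².
z_{α} + z_β = 2.054 + 1.282 = 3.336.
n = (3.336 / 0.92)² = 3.626² = 13.15.
Round up.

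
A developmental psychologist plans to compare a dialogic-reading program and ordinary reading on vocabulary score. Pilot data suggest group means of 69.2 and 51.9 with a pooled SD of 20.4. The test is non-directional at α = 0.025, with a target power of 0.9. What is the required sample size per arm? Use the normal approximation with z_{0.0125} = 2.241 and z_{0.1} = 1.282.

n = 35 per group

Cohen's d = |M₁ − M₂| / SD_pooled = |69.2 − 51.9| / 20.4 = 17.3 / 20.4 = 0.848.
For two independent groups with equal n: n = 2·((z_{α/2} + z_β) / d)².
z_{α/2} + z_β = 2.241 + 1.282 = 3.523.
n = 2 × (3.523 / 0.848)² = 2 × 4.154² = 2 × 17.26 = 34.5.
Round up to the next whole participant.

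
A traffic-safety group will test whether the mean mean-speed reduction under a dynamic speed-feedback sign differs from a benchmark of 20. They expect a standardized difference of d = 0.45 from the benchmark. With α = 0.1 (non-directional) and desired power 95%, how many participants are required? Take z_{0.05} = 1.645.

n = 54

For a one-sample test: n = ((z_{α/2} + z_β) / d)².
z_{α/2} + z_β = 1.645 + 1.645 = 3.290.
n = (3.290 / 0.45)² = 7.311² = 53.45.
Round up.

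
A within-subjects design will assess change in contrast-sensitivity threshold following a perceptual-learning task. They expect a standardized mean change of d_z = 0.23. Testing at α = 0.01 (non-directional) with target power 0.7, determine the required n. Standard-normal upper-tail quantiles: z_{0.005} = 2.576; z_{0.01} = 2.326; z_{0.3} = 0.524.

For a paired (one-sample on differences) test: n = ((z_{α/2} + z_β) / d)².
z_{α/2} + z_β = 2.576 + 0.524 = 3.100.
n = (3.100 / 0.23)² = 13.478² = 181.66.
Round up.

n = 182 pairs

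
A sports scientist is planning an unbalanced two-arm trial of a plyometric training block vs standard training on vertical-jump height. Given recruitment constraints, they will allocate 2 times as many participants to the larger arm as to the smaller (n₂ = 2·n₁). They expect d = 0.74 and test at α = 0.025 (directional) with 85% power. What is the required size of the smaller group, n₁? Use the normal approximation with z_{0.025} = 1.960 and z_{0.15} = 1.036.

With allocation ratio k = n₂/n₁ = 2, Var(x̄₁−x̄₂) = σ²(1/n₁ + 1/(k·n₁)) = σ²·(k+1)/(k·n₁).
So n₁ = (1 + 1/k)·((z_{α} + z_β)/d)² = 1.500 × (2.996/0.74)².
n₁ = 1.500 × 16.39 = 24.6.
Round up: n₁ = 25, giving n₂ = 2 × 25 = 50.

n₁ = 25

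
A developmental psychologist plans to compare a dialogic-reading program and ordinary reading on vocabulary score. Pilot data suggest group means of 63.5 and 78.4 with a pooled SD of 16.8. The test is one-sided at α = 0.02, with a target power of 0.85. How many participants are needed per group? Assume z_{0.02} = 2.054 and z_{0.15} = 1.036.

Cohen's d = |M₁ − M₂| / SD_pooled = |63.5 − 78.4| / 16.8 = 14.9 / 16.8 = 0.887.
For two independent groups with equal n: n = 2·((z_{α} + z_β) / d)².
z_{α} + z_β = 2.054 + 1.036 = 3.090.
n = 2 × (3.090 / 0.887)² = 2 × 3.484² = 2 × 12.14 = 24.3.
Round up to the next whole participant.

n = 25 per group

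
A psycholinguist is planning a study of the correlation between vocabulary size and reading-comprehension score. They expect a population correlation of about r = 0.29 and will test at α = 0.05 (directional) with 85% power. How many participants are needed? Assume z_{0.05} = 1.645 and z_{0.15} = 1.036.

Fisher's z: C = ½·ln((1+r)/(1−r)) = ½·ln(1.8169) = 0.2986.
n = ((z_{α} + z_β)/C)² + 3.
(1.645 + 1.036) / 0.2986 = 2.681 / 0.2986 = 8.979.
n = 8.979² + 3 = 80.61 + 3 = 83.6.
Round up.

n = 84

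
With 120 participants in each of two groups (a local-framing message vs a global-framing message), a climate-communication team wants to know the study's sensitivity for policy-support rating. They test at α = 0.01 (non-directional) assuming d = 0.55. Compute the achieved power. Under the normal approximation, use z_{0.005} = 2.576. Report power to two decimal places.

power ≈ 0.95

For two equal groups, power = Φ(d·√(n/2) − z_{α/2}).
d·√(n/2) = 0.55 × √(120/2) = 0.55 × 7.746 = 4.260.
z_β = 4.260 − 2.576 = 1.684.
Power = Φ(1.684) = 0.954.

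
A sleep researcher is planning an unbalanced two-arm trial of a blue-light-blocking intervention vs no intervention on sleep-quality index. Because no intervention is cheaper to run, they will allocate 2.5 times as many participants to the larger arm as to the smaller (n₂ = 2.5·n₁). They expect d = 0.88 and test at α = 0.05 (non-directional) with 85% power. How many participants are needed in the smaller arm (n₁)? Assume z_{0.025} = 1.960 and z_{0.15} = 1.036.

With allocation ratio k = n₂/n₁ = 2.5, Var(x̄₁−x̄₂) = σ²(1/n₁ + 1/(k·n₁)) = σ²·(k+1)/(k·n₁).
So n₁ = (1 + 1/k)·((z_{α/2} + z_β)/d)² = 1.400 × (2.996/0.88)².
n₁ = 1.400 × 11.59 = 16.2.
Round up: n₁ = 17, giving n₂ = ⌈2.5 × 17⌉ = ⌈42.5⌉ = 43.

n₁ = 17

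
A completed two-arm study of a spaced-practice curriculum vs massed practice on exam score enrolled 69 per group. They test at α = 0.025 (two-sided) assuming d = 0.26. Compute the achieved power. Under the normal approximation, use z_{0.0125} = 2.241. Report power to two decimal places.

power ≈ 0.24

For two equal groups, power = Φ(d·√(n/2) − z_{α/2}).
d·√(n/2) = 0.26 × √(69/2) = 0.26 × 5.874 = 1.527.
z_β = 1.527 − 2.241 = -0.714.
Power = Φ(-0.714) = 0.238.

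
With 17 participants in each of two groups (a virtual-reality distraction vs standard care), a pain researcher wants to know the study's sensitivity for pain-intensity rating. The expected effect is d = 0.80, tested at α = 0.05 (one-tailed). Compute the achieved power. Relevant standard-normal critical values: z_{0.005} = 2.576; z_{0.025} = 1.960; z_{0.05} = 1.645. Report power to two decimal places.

For two equal groups, power = Φ(d·√(n/2) − z_{α}).
d·√(n/2) = 0.80 × √(17/2) = 0.80 × 2.915 = 2.332.
z_β = 2.332 − 1.645 = 0.687.
Power = Φ(0.687) = 0.754.

power ≈ 0.75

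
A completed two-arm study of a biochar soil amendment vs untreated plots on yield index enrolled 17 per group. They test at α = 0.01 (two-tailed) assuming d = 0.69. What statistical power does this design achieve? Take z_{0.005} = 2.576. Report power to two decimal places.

For two equal groups, power = Φ(d·√(n/2) − z_{α/2}).
d·√(n/2) = 0.69 × √(17/2) = 0.69 × 2.915 = 2.012.
z_β = 2.012 − 2.576 = -0.564.
Power = Φ(-0.564) = 0.286.

power ≈ 0.29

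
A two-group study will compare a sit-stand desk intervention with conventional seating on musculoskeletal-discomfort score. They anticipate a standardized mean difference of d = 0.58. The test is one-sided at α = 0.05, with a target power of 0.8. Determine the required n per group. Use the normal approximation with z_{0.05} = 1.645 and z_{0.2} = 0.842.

For two independent groups with equal n: n = 2·((z_{α} + z_β) / d)².
z_{α} + z_β = 1.645 + 0.842 = 2.487.
n = 2 × (2.487 / 0.58)² = 2 × 4.288² = 2 × 18.39 = 36.8.
Round up to the next whole participant.

n = 37 per group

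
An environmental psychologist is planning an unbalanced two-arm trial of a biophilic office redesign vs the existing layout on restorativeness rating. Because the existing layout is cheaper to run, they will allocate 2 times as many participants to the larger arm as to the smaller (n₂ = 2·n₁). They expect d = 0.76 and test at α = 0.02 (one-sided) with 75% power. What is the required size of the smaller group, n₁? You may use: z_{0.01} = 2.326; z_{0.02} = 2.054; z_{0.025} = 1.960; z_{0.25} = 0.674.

With allocation ratio k = n₂/n₁ = 2, Var(x̄₁−x̄₂) = σ²(1/n₁ + 1/(k·n₁)) = σ²·(k+1)/(k·n₁).
So n₁ = (1 + 1/k)·((z_{α} + z_β)/d)² = 1.500 × (2.728/0.76)².
n₁ = 1.500 × 12.88 = 19.3.
Round up: n₁ = 20, giving n₂ = 2 × 20 = 40.

n₁ = 20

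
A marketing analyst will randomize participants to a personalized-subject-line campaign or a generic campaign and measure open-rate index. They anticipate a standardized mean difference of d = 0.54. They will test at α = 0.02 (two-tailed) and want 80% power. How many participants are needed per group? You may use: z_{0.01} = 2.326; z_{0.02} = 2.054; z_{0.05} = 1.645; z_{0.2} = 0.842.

n = 69 per group

For two independent groups with equal n: n = 2·((z_{α/2} + z_β) / d)².
z_{α/2} + z_β = 2.326 + 0.842 = 3.168.
n = 2 × (3.168 / 0.54)² = 2 × 5.867² = 2 × 34.42 = 68.8.
Round up to the next whole participant.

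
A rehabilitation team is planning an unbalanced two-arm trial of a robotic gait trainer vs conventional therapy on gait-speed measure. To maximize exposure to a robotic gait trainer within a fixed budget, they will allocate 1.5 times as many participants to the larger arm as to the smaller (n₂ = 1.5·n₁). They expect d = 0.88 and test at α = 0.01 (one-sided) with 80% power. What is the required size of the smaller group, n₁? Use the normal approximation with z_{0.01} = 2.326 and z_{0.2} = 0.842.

With allocation ratio k = n₂/n₁ = 1.5, Var(x̄₁−x̄₂) = σ²(1/n₁ + 1/(k·n₁)) = σ²·(k+1)/(k·n₁).
So n₁ = (1 + 1/k)·((z_{α} + z_β)/d)² = 1.667 × (3.168/0.88)².
n₁ = 1.667 × 12.96 = 21.6.
Round up: n₁ = 22, giving n₂ = 1.5 × 22 = 33.

n₁ = 22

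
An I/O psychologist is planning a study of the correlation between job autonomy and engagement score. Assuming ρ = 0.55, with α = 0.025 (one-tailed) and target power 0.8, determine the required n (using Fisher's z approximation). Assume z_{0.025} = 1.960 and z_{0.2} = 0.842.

n = 24

Fisher's z: C = ½·ln((1+r)/(1−r)) = ½·ln(3.4444) = 0.6184.
n = ((z_{α} + z_β)/C)² + 3.
(1.960 + 0.842) / 0.6184 = 2.802 / 0.6184 = 4.531.
n = 4.531² + 3 = 20.53 + 3 = 23.5.
Round up.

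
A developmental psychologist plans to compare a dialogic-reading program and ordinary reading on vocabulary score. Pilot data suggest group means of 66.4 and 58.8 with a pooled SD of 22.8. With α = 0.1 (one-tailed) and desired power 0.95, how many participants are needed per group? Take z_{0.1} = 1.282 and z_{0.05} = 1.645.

Cohen's d = |M₁ − M₂| / SD_pooled = |66.4 − 58.8| / 22.8 = 7.6 / 22.8 = 0.333.
For two independent groups with equal n: n = 2·((z_{α} + z_β) / d)².
z_{α} + z_β = 1.282 + 1.645 = 2.927.
n = 2 × (2.927 / 0.333)² = 2 × 8.790² = 2 × 77.26 = 154.5.
Round up to the next whole participant.

n = 155 per group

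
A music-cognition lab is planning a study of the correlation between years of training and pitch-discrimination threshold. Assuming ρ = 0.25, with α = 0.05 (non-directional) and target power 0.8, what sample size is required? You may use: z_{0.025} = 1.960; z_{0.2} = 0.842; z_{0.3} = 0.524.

n = 124

Fisher's z: C = ½·ln((1+r)/(1−r)) = ½·ln(1.6667) = 0.2554.
n = ((z_{α/2} + z_β)/C)² + 3.
(1.960 + 0.842) / 0.2554 = 2.802 / 0.2554 = 10.971.
n = 10.971² + 3 = 120.36 + 3 = 123.4.
Round up.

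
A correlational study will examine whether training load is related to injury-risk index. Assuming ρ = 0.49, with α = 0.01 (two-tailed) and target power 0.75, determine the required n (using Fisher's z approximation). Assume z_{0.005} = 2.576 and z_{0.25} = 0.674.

n = 40

Fisher's z: C = ½·ln((1+r)/(1−r)) = ½·ln(2.9216) = 0.5361.
n = ((z_{α/2} + z_β)/C)² + 3.
(2.576 + 0.674) / 0.5361 = 3.250 / 0.5361 = 6.062.
n = 6.062² + 3 = 36.75 + 3 = 39.8.
Round up.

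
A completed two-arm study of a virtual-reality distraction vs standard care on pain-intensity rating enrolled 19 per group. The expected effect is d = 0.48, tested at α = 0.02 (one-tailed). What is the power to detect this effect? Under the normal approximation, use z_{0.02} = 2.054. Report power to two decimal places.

power ≈ 0.28

For two equal groups, power = Φ(d·√(n/2) − z_{α}).
d·√(n/2) = 0.48 × √(19/2) = 0.48 × 3.082 = 1.479.
z_β = 1.479 − 2.054 = -0.575.
Power = Φ(-0.575) = 0.283.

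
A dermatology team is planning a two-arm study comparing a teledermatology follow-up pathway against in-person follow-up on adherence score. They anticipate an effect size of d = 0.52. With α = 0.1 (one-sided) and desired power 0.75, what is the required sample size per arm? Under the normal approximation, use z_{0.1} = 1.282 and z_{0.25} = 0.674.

n = 29 per group

For two independent groups with equal n: n = 2·((z_{α} + z_β) / d)².
z_{α} + z_β = 1.282 + 0.674 = 1.956.
n = 2 × (1.956 / 0.52)² = 2 × 3.762² = 2 × 14.15 = 28.3.
Round up to the next whole participant.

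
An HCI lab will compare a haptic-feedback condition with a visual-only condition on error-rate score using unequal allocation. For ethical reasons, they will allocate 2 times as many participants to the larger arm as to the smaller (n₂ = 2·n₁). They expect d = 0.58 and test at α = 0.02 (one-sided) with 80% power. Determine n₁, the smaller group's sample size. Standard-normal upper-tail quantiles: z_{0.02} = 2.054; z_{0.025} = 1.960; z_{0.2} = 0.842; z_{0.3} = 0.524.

With allocation ratio k = n₂/n₁ = 2, Var(x̄₁−x̄₂) = σ²(1/n₁ + 1/(k·n₁)) = σ²·(k+1)/(k·n₁).
So n₁ = (1 + 1/k)·((z_{α} + z_β)/d)² = 1.500 × (2.896/0.58)².
n₁ = 1.500 × 24.93 = 37.4.
Round up: n₁ = 38, giving n₂ = 2 × 38 = 76.

n₁ = 38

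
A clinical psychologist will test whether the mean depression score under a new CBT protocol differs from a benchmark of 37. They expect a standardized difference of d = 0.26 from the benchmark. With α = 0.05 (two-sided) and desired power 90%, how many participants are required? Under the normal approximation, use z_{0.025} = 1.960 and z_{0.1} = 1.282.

For a one-sample test: n = ((z_{α/2} + z_β) / d)².
z_{α/2} + z_β = 1.960 + 1.282 = 3.242.
n = (3.242 / 0.26)² = 12.469² = 155.48.
Round up.

n = 156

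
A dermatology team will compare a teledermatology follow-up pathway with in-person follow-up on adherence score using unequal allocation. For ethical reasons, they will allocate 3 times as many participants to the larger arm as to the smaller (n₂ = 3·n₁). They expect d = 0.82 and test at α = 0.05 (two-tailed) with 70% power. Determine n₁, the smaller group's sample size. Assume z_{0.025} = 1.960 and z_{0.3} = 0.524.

With allocation ratio k = n₂/n₁ = 3, Var(x̄₁−x̄₂) = σ²(1/n₁ + 1/(k·n₁)) = σ²·(k+1)/(k·n₁).
So n₁ = (1 + 1/k)·((z_{α/2} + z_β)/d)² = 1.333 × (2.484/0.82)².
n₁ = 1.333 × 9.18 = 12.2.
Round up: n₁ = 13, giving n₂ = 3 × 13 = 39.

n₁ = 13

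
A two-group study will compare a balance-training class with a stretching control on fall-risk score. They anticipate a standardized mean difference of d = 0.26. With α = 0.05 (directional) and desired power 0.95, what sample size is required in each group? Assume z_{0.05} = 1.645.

For two independent groups with equal n: n = 2·((z_{α} + z_β) / d)².
z_{α} + z_β = 1.645 + 1.645 = 3.290.
n = 2 × (3.290 / 0.26)² = 2 × 12.654² = 2 × 160.12 = 320.2.
Round up to the next whole participant.

n = 321 per group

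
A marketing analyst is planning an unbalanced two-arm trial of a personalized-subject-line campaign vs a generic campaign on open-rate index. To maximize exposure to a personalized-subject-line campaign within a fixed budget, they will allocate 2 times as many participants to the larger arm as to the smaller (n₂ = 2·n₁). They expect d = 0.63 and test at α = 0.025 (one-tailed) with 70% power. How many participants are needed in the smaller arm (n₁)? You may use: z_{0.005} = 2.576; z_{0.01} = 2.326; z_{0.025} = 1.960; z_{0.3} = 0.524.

n₁ = 24

With allocation ratio k = n₂/n₁ = 2, Var(x̄₁−x̄₂) = σ²(1/n₁ + 1/(k·n₁)) = σ²·(k+1)/(k·n₁).
So n₁ = (1 + 1/k)·((z_{α} + z_β)/d)² = 1.500 × (2.484/0.63)².
n₁ = 1.500 × 15.55 = 23.3.
Round up: n₁ = 24, giving n₂ = 2 × 24 = 48.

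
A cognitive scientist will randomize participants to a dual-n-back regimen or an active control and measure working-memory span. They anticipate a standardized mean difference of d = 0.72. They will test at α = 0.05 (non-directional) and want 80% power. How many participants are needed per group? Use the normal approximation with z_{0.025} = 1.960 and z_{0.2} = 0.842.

n = 31 per group

For two independent groups with equal n: n = 2·((z_{α/2} + z_β) / d)².
z_{α/2} + z_β = 1.960 + 0.842 = 2.802.
n = 2 × (2.802 / 0.72)² = 2 × 3.892² = 2 × 15.15 = 30.3.
Round up to the next whole participant.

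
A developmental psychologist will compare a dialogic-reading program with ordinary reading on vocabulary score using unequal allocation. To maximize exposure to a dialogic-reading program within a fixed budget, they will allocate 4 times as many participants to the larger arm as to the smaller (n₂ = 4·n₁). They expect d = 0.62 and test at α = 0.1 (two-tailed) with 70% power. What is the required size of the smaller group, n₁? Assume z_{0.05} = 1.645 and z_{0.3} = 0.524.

With allocation ratio k = n₂/n₁ = 4, Var(x̄₁−x̄₂) = σ²(1/n₁ + 1/(k·n₁)) = σ²·(k+1)/(k·n₁).
So n₁ = (1 + 1/k)·((z_{α/2} + z_β)/d)² = 1.250 × (2.169/0.62)².
n₁ = 1.250 × 12.24 = 15.3.
Round up: n₁ = 16, giving n₂ = 4 × 16 = 64.

n₁ = 16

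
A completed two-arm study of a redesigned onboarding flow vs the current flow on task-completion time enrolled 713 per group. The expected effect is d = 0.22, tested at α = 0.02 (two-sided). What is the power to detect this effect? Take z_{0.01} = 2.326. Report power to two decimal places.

power ≈ 0.97

For two equal groups, power = Φ(d·√(n/2) − z_{α/2}).
d·√(n/2) = 0.22 × √(713/2) = 0.22 × 18.881 = 4.154.
z_β = 4.154 − 2.326 = 1.828.
Power = Φ(1.828) = 0.966.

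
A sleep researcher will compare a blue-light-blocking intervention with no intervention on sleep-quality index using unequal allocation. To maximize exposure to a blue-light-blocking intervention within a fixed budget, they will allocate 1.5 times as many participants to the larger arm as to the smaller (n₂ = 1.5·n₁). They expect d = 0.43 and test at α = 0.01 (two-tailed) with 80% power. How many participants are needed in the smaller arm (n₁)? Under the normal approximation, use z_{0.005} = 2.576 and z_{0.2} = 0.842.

With allocation ratio k = n₂/n₁ = 1.5, Var(x̄₁−x̄₂) = σ²(1/n₁ + 1/(k·n₁)) = σ²·(k+1)/(k·n₁).
So n₁ = (1 + 1/k)·((z_{α/2} + z_β)/d)² = 1.667 × (3.418/0.43)².
n₁ = 1.667 × 63.18 = 105.3.
Round up: n₁ = 106, giving n₂ = 1.5 × 106 = 159.

n₁ = 106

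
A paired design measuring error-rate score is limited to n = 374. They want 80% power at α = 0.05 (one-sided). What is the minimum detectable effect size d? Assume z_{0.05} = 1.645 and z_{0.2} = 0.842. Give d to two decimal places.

For a single sample (or paired design) of n = 374: d_min = (z_{α} + z_β)/√n.
z-sum = 1.645 + 0.842 = 2.487.
d_min = 2.487 / √374 = 2.487 / 19.339 = 0.129.

d_min ≈ 0.13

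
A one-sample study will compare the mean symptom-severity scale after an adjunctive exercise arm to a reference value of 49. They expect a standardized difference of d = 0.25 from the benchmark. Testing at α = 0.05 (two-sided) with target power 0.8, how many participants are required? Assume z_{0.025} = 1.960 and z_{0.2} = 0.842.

For a one-sample test: n = ((z_{α/2} + z_β) / d)².
z_{α/2} + z_β = 1.960 + 0.842 = 2.802.
n = (2.802 / 0.25)² = 11.208² = 125.62.
Round up.

n = 126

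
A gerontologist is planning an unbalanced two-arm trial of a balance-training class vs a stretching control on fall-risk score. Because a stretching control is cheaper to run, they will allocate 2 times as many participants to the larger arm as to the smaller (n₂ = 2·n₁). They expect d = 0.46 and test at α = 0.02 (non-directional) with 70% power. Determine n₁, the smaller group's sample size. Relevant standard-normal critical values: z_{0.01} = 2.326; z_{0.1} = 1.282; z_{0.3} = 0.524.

With allocation ratio k = n₂/n₁ = 2, Var(x̄₁−x̄₂) = σ²(1/n₁ + 1/(k·n₁)) = σ²·(k+1)/(k·n₁).
So n₁ = (1 + 1/k)·((z_{α/2} + z_β)/d)² = 1.500 × (2.850/0.46)².
n₁ = 1.500 × 38.39 = 57.6.
Round up: n₁ = 58, giving n₂ = 2 × 58 = 116.

n₁ = 58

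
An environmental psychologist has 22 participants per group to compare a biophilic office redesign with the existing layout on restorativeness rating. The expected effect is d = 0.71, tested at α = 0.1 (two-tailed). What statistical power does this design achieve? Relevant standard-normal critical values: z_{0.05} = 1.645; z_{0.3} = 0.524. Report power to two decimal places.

For two equal groups, power = Φ(d·√(n/2) − z_{α/2}).
d·√(n/2) = 0.71 × √(22/2) = 0.71 × 3.317 = 2.355.
z_β = 2.355 − 1.645 = 0.710.
Power = Φ(0.710) = 0.761.

power ≈ 0.76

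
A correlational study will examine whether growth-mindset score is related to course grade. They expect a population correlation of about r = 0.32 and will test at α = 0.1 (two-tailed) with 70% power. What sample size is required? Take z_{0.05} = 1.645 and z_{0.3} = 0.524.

n = 46

Fisher's z: C = ½·ln((1+r)/(1−r)) = ½·ln(1.9412) = 0.3316.
n = ((z_{α/2} + z_β)/C)² + 3.
(1.645 + 0.524) / 0.3316 = 2.169 / 0.3316 = 6.541.
n = 6.541² + 3 = 42.78 + 3 = 45.8.
Round up.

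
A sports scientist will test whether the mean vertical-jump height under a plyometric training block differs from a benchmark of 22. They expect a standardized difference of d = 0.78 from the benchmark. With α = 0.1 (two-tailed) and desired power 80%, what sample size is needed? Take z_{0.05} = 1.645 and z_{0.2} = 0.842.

n = 11

For a one-sample test: n = ((z_{α/2} + z_β) / d)².
z_{α/2} + z_β = 1.645 + 0.842 = 2.487.
n = (2.487 / 0.78)² = 3.188² = 10.17.
Round up.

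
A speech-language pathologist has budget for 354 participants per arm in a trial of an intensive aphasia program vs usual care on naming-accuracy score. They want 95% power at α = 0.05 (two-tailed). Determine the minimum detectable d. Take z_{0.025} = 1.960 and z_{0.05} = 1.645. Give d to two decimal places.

For two independent groups of n = 354 each: d_min = (z_{α/2} + z_β)·√(2/n).
z-sum = 1.960 + 1.645 = 3.605.
d_min = 3.605 × √(2/354) = 3.605 × 0.0752 = 0.271.

d_min ≈ 0.27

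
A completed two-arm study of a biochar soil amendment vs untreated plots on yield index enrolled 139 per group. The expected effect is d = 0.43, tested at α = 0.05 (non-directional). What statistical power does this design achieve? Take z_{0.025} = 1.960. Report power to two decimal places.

For two equal groups, power = Φ(d·√(n/2) − z_{α/2}).
d·√(n/2) = 0.43 × √(139/2) = 0.43 × 8.337 = 3.585.
z_β = 3.585 − 1.960 = 1.625.
Power = Φ(1.625) = 0.948.

power ≈ 0.95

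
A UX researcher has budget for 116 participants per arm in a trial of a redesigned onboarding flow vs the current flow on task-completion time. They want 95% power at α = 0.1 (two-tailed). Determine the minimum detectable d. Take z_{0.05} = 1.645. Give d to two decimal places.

For two independent groups of n = 116 each: d_min = (z_{α/2} + z_β)·√(2/n).
z-sum = 1.645 + 1.645 = 3.290.
d_min = 3.290 × √(2/116) = 3.290 × 0.1313 = 0.432.

d_min ≈ 0.43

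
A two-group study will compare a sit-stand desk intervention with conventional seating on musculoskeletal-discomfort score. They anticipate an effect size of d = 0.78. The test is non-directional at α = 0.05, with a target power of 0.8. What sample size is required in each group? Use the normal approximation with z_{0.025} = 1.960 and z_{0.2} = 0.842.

n = 26 per group

For two independent groups with equal n: n = 2·((z_{α/2} + z_β) / d)².
z_{α/2} + z_β = 1.960 + 0.842 = 2.802.
n = 2 × (2.802 / 0.78)² = 2 × 3.592² = 2 × 12.90 = 25.8.
Round up to the next whole participant.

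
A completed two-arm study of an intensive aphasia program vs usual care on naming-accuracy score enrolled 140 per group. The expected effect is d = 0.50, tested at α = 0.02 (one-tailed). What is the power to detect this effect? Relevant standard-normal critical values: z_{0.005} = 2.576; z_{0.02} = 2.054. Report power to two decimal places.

power ≈ 0.98

For two equal groups, power = Φ(d·√(n/2) − z_{α}).
d·√(n/2) = 0.50 × √(140/2) = 0.50 × 8.367 = 4.183.
z_β = 4.183 − 2.054 = 2.129.
Power = Φ(2.129) = 0.983.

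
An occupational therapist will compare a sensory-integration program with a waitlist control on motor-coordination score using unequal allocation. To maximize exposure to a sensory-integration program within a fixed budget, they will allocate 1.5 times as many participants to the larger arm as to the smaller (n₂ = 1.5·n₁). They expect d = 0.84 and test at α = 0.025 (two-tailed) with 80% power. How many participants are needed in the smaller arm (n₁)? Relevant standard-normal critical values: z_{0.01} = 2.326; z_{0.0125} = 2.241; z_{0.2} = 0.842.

With allocation ratio k = n₂/n₁ = 1.5, Var(x̄₁−x̄₂) = σ²(1/n₁ + 1/(k·n₁)) = σ²·(k+1)/(k·n₁).
So n₁ = (1 + 1/k)·((z_{α/2} + z_β)/d)² = 1.667 × (3.083/0.84)².
n₁ = 1.667 × 13.47 = 22.5.
Round up: n₁ = 23, giving n₂ = ⌈1.5 × 23⌉ = ⌈34.5⌉ = 35.

n₁ = 23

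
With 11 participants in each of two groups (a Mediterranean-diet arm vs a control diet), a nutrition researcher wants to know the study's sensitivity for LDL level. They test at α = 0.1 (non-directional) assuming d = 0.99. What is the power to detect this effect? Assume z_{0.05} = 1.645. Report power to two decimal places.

For two equal groups, power = Φ(d·√(n/2) − z_{α/2}).
d·√(n/2) = 0.99 × √(11/2) = 0.99 × 2.345 = 2.322.
z_β = 2.322 − 1.645 = 0.677.
Power = Φ(0.677) = 0.751.

power ≈ 0.75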